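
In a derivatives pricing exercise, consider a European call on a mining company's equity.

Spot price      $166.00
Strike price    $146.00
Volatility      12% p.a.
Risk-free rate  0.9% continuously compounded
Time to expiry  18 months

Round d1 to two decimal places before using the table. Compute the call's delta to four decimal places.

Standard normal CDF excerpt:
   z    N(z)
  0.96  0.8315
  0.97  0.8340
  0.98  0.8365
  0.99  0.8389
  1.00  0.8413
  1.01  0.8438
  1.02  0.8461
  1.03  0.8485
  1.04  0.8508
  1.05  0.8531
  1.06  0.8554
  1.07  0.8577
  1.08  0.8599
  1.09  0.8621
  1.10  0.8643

σ√T = 0.12·√1.5 = 0.1470
d₁ = [ln(166/146) + (0.009 + ½·0.12²)·1.5] / (σ√T) = (0.1284 + 0.0243) / 0.1470 = 1.0389 ≈ 1.04
N(d₁) = N(1.04) = 0.8508
Δ_call = N(d₁) = 0.8508

0.8508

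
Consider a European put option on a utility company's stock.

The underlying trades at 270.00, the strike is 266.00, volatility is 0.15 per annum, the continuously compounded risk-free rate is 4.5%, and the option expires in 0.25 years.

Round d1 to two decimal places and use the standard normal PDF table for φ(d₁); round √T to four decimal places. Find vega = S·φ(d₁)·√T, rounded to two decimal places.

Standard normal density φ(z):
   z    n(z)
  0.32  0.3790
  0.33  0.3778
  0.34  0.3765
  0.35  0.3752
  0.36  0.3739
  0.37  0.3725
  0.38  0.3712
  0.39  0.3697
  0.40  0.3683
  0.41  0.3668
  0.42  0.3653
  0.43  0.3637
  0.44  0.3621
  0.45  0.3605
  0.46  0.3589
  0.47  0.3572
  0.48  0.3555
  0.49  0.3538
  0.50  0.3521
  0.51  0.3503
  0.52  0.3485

49.91

σ√T = 0.15·√0.25 = 0.0750
d₁ = [ln(270/266) + (0.045 + 0.15²/2)·0.25] / 0.0750 = [0.0149 + 0.0141] / 0.0750 = 0.3865 which rounds to 0.39
√T = √0.25 = 0.5000
φ(d₁) = φ(0.39) = 0.3697
vega = S·φ(d₁)·√T = 270·0.3697·0.5000 = 49.9095
(Vega is the same for a European call and put with the same parameters.)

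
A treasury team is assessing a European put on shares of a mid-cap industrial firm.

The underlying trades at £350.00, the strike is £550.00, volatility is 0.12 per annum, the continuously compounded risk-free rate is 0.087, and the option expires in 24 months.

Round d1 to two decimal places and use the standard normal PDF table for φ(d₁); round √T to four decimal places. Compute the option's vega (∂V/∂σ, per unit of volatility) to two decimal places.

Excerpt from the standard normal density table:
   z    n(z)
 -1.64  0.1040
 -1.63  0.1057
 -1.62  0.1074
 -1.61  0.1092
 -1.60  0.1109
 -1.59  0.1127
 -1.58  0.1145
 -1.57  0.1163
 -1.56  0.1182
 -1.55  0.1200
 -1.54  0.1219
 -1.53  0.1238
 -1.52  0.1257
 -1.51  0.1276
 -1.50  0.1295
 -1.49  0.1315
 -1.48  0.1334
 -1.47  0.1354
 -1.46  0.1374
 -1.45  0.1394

59.40

T = 2;  σ√T = 0.1697
ln(S/K) + (r + σ²/2)T = ln(350/550) + (0.087 + 0.12²/2)·2 = -0.4520 + 0.1884 = -0.2636
d₁ = -0.2636 / 0.1697 = -1.5532 ⇒ -1.55
√T = √2 = 1.4142
φ(d₁) = φ(-1.55) = 0.1200
vega = S·φ(d₁)·√T = 350·0.1200·1.4142 = 59.3964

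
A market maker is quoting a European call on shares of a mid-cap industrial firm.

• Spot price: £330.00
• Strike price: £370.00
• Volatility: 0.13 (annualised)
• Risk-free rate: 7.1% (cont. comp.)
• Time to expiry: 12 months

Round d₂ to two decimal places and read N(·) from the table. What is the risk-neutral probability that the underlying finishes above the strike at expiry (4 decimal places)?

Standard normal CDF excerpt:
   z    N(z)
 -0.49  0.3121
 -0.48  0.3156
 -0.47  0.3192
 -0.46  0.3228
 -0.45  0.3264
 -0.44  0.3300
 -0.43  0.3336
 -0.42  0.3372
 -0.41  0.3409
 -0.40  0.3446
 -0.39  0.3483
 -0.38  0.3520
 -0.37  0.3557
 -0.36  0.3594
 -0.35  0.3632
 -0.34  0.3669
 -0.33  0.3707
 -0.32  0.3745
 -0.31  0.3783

T = 1;  σ√T = 0.1300
d₁ = [ln(330/370) + (0.071 + ½·0.13²)·1] / (σ√T) = (-0.1144 + 0.0794) / 0.1300 = -0.2689 ⇒ -0.27
d₂ = -0.2689 − 0.1300 = -0.3989 ⇒ -0.40
Pr(exercise) under Q = N(d₂) = 0.3446

0.3446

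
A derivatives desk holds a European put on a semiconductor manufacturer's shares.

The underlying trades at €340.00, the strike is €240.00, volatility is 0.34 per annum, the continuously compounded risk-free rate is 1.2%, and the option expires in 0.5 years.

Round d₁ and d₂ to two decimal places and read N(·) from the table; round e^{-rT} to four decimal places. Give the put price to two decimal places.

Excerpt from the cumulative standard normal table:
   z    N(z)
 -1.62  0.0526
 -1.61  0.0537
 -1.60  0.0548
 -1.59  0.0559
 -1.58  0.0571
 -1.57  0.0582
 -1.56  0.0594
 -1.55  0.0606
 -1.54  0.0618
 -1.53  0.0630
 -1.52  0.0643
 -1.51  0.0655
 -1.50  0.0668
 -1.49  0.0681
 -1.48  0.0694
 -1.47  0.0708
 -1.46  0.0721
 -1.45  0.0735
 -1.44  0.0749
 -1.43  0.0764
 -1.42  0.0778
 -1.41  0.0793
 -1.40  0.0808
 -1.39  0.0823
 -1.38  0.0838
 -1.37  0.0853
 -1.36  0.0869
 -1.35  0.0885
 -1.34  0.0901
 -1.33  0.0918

σ√T = 0.34 × 0.7071 = 0.2404
d₁ = [ln(340/240) + (0.012 + ½·0.34²)·0.5] / (σ√T) = (0.3483 + 0.0349) / 0.2404 = 1.5939 which rounds to 1.59
d₂ = 1.5939 − 0.2404 = 1.3535 which rounds to 1.35
exp(−rT) = exp(−0.012·0.5) = 0.9940
N(−d₂) = N(-1.35) = 0.0885;  N(−d₁) = N(-1.59) = 0.0559
P = 240·0.9940·0.0885 − 340·0.0559 = 21.1126 − 19.0060 = 2.1066

€2.11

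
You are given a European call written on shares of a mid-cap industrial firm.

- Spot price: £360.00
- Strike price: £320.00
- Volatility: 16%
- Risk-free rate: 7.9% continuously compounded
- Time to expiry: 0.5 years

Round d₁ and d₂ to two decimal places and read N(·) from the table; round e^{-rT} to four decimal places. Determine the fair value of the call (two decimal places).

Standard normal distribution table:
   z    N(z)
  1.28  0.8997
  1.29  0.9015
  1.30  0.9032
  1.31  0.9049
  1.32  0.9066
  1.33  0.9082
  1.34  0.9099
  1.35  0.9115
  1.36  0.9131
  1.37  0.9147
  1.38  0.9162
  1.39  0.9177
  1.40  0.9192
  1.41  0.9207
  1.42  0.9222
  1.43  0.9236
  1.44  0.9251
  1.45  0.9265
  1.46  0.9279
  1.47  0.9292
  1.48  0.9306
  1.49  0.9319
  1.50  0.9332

σ√T = 0.16·√0.5 = 0.1131
d₁ = [ln(360/320) + (0.079 + 0.16²/2)·0.5] / 0.1131 = [0.1178 + 0.0459] / 0.1131 = 1.4468 which rounds to 1.45
d₂ = d₁ − σ√T = 1.4468 − 0.1131 = 1.3336 which rounds to 1.33
e^(−rT) = e^(−0.079·0.5) = 0.9613
N(d₁) = N(1.45) = 0.9265;  N(d₂) = N(1.33) = 0.9082
C = 360·0.9265 − 320·0.9613·0.9082 = 333.5400 − 279.3769 = 54.1631

£54.16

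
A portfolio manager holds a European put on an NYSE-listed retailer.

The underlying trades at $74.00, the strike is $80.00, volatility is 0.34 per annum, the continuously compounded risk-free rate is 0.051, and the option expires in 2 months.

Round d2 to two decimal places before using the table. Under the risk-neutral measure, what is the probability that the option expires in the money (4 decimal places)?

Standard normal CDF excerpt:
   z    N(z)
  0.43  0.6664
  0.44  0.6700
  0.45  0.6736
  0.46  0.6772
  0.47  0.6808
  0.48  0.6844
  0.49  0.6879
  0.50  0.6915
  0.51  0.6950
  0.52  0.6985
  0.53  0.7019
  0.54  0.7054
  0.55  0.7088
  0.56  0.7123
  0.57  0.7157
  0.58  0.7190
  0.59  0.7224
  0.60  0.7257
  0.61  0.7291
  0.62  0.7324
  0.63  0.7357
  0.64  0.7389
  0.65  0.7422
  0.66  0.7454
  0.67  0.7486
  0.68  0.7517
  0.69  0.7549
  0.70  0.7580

σ√T = 0.34 × 0.4082 = 0.1388
d₁ = [ln(74/80) + (0.051 + ½·0.34²)·0.1667] / (σ√T) = (-0.0780 + 0.0181) / 0.1388 = -0.4310 → -0.43
d₂ = -0.4310 − 0.1388 = -0.5698 → -0.57
Pr(exercise) under Q = N(−d₂) = N(0.57) = 0.7157

0.7157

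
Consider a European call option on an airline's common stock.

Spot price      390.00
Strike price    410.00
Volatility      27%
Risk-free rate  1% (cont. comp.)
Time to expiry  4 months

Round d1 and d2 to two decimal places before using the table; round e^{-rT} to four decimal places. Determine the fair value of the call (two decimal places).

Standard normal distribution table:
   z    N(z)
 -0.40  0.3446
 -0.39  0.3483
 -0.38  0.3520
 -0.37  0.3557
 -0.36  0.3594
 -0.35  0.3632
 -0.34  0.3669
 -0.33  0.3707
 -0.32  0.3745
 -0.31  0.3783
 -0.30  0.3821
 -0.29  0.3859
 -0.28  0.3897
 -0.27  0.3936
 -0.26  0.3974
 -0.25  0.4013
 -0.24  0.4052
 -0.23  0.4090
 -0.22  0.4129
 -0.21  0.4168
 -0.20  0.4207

17.19

σ√T = 0.27·√0.3333 = 0.1559
d₁ = [ln(390/410) + (0.01 + 0.27²/2)·0.3333] / 0.1559 = [-0.0500 + 0.0155] / 0.1559 = -0.2215 ⇒ -0.22
d₂ = d₁ − σ√T = -0.2215 − 0.1559 = -0.3774 ⇒ -0.38
exp(−rT) = exp(−0.01·0.3333) = 0.9967
N(d₁) = N(-0.22) = 0.4129;  N(d₂) = N(-0.38) = 0.3520
C = 390·0.4129 − 410·0.9967·0.3520 = 161.0310 − 143.8437 = 17.1873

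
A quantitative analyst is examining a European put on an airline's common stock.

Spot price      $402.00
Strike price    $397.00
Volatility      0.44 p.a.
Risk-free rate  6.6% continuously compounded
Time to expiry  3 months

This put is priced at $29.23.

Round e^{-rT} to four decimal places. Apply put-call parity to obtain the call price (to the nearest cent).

exp(−rT) = exp(−0.066·0.25) = 0.9836
Put-call parity: C − P = S − K·e^(−rT) = 402 − 397·0.9836 = 402 − 390.4892 = 11.5108
C = P + (C − P) = 29.23 + (11.5108) = 40.7408

$40.74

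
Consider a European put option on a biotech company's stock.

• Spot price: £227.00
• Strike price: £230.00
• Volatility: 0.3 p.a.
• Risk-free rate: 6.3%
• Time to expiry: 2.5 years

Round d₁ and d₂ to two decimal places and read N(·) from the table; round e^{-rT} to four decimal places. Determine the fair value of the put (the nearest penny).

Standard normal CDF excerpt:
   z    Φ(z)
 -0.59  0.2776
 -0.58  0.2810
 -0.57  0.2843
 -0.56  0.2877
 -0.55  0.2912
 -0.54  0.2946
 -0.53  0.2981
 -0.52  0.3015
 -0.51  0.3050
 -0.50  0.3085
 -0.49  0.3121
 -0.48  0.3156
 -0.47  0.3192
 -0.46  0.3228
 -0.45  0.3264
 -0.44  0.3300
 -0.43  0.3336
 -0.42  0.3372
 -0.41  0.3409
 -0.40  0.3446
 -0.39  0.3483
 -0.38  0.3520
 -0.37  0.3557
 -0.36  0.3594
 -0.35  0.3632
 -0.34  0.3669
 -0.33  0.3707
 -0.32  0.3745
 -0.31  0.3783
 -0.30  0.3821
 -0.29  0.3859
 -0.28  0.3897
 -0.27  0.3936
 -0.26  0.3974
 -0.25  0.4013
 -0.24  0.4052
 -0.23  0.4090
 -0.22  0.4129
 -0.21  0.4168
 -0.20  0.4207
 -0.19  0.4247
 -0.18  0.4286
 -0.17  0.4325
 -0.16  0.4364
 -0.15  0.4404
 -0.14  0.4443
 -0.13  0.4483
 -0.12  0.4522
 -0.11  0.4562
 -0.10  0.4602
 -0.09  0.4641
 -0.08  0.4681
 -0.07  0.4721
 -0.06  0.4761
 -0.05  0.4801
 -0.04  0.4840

σ√T = 0.3·√2.5 = 0.4743
d₁ = [ln(227/230) + (0.063 + 0.3²/2)·2.5] / 0.4743 = [-0.0131 + 0.2700] / 0.4743 = 0.5415 ≈ 0.54
d₂ = d₁ − σ√T = 0.5415 − 0.4743 = 0.0672 ≈ 0.07
exp(−rT) = exp(−0.063·2.5) = 0.8543
N(−d₂) = N(-0.07) = 0.4721;  N(−d₁) = N(-0.54) = 0.2946
P = 230·0.8543·0.4721 − 227·0.2946 = 92.7625 − 66.8742 = 25.8883

£25.89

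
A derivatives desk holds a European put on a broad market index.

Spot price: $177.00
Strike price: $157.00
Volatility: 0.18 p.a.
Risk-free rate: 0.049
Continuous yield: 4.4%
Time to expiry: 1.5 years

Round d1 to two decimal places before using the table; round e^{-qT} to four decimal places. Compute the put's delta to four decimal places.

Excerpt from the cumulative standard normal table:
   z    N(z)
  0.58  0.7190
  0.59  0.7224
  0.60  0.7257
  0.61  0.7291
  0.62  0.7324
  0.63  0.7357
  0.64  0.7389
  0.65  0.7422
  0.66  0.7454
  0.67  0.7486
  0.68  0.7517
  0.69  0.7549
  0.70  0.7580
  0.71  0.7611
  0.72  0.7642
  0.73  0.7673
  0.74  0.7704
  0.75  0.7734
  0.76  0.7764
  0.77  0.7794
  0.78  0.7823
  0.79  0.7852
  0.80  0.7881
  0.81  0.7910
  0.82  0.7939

σ√T = 0.18·√1.5 = 0.2205
d₁ = [ln(177/157) + (0.049 − 0.044 + 0.18²/2)·1.5] / 0.2205 = [0.1199 + 0.0318] / 0.2205 = 0.6881 → 0.69
N(d₁) = N(0.69) = 0.7549
Δ_put = exp(−qT)·(N(d₁) − 1) = 0.9361·(0.7549 − 1) = -0.2294

-0.2294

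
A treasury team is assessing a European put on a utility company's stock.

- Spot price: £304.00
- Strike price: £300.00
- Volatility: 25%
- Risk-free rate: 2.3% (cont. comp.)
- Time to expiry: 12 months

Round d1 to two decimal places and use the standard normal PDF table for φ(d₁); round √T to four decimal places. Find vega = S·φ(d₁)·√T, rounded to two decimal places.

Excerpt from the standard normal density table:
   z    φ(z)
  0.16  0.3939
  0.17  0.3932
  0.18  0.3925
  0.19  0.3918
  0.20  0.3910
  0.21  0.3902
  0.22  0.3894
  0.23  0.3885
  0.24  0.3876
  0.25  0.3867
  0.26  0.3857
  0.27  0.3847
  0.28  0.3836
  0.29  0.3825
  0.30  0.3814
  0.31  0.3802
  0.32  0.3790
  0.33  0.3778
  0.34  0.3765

116.95

T = 1;  σ√T = 0.2500
ln(S/K) + (r + σ²/2)T = ln(304/300) + (0.023 + 0.25²/2)·1 = 0.0132 + 0.0542 = 0.0675
d₁ = 0.0675 / 0.2500 = 0.2700 ⇒ 0.27
√T = √1 = 1.0000
φ(d₁) = φ(0.27) = 0.3847
vega = S·φ(d₁)·√T = 304·0.3847·1.0000 = 116.9488
(The call has the same vega.)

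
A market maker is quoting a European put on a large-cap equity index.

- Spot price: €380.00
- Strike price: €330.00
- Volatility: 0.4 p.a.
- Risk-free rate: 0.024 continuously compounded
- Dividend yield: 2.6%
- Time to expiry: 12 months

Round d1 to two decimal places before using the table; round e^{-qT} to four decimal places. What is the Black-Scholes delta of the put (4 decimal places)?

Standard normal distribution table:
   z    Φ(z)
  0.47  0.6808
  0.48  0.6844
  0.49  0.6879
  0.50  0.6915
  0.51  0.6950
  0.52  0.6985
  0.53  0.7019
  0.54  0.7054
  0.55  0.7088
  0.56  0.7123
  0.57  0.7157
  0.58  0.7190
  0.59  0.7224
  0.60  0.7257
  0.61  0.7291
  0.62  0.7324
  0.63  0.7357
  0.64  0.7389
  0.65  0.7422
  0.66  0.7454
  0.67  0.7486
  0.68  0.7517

σ√T = 0.4 × 1.0000 = 0.4000
d₁ = [ln(380/330) + (0.024 − 0.026 + ½·0.4²)·1] / (σ√T) = (0.1411 + 0.0780) / 0.4000 = 0.5477 ⇒ 0.55
N(d₁) = N(0.55) = 0.7088
Δ_put = e^(−qT)·(N(d₁) − 1) = 0.9743·(0.7088 − 1) = -0.2837

-0.2837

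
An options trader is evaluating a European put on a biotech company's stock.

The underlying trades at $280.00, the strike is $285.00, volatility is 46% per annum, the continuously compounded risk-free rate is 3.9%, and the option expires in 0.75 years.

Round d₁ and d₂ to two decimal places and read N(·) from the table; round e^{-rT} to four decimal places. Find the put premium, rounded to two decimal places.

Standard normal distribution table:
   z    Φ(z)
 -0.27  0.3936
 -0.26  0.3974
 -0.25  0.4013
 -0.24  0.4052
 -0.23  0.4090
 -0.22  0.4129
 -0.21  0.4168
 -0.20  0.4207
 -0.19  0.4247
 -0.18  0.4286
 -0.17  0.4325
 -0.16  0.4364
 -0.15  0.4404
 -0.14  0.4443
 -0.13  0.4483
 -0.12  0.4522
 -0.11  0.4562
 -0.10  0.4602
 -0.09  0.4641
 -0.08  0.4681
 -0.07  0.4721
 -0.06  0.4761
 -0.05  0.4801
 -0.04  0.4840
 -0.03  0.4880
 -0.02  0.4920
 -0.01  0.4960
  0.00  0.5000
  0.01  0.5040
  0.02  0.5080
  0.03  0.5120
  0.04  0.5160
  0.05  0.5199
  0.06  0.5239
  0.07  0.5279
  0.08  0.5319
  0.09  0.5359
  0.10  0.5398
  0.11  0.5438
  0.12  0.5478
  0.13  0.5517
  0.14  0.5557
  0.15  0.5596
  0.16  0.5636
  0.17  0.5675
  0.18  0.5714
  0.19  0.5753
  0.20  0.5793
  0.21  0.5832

T = 0.75;  σ√T = 0.3984
d₁ = [ln(280/285) + (0.039 + 0.46²/2)·0.75] / 0.3984 = [-0.0177 + 0.1086] / 0.3984 = 0.2282 which rounds to 0.23
d₂ = d₁ − σ√T = 0.2282 − 0.3984 = -0.1702 which rounds to -0.17
exp(−rT) = exp(−0.039·0.75) = 0.9712
P = 285·0.9712·N(0.17) − 280·N(-0.23) = 285·0.9712·0.5675 − 280·0.4090 = 157.0795 − 114.5200 = 42.5595

$42.56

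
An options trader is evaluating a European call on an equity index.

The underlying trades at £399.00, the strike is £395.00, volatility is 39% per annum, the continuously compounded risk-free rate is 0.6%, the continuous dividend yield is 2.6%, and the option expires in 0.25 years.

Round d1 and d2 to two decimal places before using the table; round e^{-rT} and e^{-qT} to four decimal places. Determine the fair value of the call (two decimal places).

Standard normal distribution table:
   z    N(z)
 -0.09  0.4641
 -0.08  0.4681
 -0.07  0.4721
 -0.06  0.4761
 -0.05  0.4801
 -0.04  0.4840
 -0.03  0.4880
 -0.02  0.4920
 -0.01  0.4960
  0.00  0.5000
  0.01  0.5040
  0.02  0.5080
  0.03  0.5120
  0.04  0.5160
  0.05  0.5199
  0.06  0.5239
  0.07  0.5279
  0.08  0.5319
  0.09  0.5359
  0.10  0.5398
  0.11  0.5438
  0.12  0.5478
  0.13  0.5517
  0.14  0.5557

£30.95

σ√T = 0.39·√0.25 = 0.1950
d₁ = [ln(399/395) + (0.006 − 0.026 + 0.39²/2)·0.25] / 0.1950 = [0.0101 + 0.0140] / 0.1950 = 0.1235 ≈ 0.12
d₂ = d₁ − σ√T = 0.1235 − 0.1950 = -0.0715 ≈ -0.07
e^(−qT) = e^(−0.026·0.25) = 0.9935;  e^(−rT) = e^(−0.006·0.25) = 0.9985
C = 399·0.9935·N(0.12) − 395·0.9985·N(-0.07) = 399·0.9935·0.5478 − 395·0.9985·0.4721 = 217.1515 − 186.1998 = 30.9517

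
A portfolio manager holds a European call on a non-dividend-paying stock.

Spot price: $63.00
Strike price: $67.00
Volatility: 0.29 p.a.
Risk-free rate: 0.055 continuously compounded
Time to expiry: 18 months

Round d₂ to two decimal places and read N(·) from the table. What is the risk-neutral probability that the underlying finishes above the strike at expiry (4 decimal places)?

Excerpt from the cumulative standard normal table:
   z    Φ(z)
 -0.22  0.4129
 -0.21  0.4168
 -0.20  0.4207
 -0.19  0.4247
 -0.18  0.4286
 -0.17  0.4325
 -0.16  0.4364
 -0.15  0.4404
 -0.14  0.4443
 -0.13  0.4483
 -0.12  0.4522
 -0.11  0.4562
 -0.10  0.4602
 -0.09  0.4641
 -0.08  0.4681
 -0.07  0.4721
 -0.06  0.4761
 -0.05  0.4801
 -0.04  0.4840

σ√T = 0.29·√1.5 = 0.3552
ln(S/K) + (r + σ²/2)T = ln(63/67) + (0.055 + 0.29²/2)·1.5 = -0.0616 + 0.1456 = 0.0840
d₁ = 0.0840 / 0.3552 = 0.2366 which rounds to 0.24
d₂ = d₁ − σ√T = 0.2366 − 0.3552 = -0.1186 which rounds to -0.12
Pr(exercise) under Q = N(d₂) = 0.4522

0.4522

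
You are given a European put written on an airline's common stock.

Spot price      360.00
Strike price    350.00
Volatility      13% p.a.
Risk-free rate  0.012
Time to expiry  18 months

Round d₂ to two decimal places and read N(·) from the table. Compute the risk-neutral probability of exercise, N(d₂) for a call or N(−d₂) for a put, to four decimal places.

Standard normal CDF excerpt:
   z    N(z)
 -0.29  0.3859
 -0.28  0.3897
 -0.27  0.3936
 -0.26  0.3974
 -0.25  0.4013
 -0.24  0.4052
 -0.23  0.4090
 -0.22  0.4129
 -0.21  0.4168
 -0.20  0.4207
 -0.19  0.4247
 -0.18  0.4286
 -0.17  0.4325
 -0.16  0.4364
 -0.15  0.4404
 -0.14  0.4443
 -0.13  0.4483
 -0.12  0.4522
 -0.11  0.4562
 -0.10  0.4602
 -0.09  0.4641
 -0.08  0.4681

0.4168

σ√T = 0.13 × 1.2247 = 0.1592
d₁ = [ln(360/350) + (0.012 + ½·0.13²)·1.5] / (σ√T) = (0.0282 + 0.0307) / 0.1592 = 0.3696 which rounds to 0.37
d₂ = 0.3696 − 0.1592 = 0.2104 which rounds to 0.21
Risk-neutral Pr[S_T < K] = N(−d₂) = N(-0.21) = 0.4168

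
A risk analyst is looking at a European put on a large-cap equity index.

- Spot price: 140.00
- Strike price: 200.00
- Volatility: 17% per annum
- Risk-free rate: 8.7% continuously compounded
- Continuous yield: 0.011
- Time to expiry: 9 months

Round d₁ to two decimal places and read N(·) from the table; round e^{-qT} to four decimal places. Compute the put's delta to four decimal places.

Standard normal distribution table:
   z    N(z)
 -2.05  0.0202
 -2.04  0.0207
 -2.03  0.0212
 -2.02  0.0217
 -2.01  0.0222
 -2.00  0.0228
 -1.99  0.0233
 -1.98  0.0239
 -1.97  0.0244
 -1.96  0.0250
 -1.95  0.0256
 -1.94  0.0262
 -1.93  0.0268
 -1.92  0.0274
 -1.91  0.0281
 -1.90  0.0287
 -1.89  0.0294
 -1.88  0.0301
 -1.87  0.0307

-0.9670

σ√T = 0.17·√0.75 = 0.1472
d₁ = [ln(140/200) + (0.087 − 0.011 + 0.17²/2)·0.75] / 0.1472 = [-0.3567 + 0.0678] / 0.1472 = -1.9619 ≈ -1.96
N(d₁) = N(-1.96) = 0.0250
Δ_put = exp(−qT)·(N(d₁) − 1) = 0.9918·(0.0250 − 1) = -0.9670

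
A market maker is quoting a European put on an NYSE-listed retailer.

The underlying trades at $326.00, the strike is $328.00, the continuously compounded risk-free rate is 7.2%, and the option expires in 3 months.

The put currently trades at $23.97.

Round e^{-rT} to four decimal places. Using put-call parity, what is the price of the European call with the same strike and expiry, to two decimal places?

e^(−rT) = e^(−0.072·0.25) = 0.9822
Put-call parity: C − P = S − K·e^(−rT) = 326 − 328·0.9822 = 326 − 322.1616 = 3.8384
C = P + (C − P) = 23.97 + (3.8384) = 27.8084

$27.81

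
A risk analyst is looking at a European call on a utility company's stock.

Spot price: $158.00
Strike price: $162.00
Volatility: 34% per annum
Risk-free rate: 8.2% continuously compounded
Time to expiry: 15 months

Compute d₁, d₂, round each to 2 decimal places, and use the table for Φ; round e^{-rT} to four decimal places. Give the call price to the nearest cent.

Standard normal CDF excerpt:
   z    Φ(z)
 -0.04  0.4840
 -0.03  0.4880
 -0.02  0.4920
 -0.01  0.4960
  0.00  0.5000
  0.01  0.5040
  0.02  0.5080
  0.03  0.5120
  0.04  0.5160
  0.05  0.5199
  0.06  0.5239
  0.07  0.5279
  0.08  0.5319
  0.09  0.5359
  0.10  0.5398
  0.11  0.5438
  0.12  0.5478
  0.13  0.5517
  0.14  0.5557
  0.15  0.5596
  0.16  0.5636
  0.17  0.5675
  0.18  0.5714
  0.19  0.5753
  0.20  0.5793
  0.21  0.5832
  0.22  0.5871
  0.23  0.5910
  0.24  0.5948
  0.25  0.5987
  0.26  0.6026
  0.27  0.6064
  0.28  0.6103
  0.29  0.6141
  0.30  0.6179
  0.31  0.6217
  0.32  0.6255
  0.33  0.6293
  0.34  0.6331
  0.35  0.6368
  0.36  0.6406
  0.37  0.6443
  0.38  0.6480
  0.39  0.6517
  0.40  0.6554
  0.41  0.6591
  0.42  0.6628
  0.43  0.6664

$29.27

σ√T = 0.34·√1.25 = 0.3801
d₁ = [ln(158/162) + (0.082 + 0.34²/2)·1.25] / 0.3801 = [-0.0250 + 0.1748] / 0.3801 = 0.3939 which rounds to 0.39
d₂ = d₁ − σ√T = 0.3939 − 0.3801 = 0.0138 which rounds to 0.01
exp(−rT) = exp(−0.082·1.25) = 0.9026
C = 158·N(0.39) − 162·0.9026·N(0.01) = 158·0.6517 − 162·0.9026·0.5040 = 102.9686 − 73.6955 = 29.2731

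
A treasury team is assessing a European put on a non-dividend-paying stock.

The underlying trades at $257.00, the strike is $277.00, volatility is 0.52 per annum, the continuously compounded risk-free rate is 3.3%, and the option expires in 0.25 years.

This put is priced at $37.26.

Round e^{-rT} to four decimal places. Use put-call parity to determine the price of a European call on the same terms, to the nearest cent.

$19.53

e^(−rT) = e^(−0.033·0.25) = 0.9918
Put-call parity: C − P = S − K·e^(−rT) = 257 − 277·0.9918 = 257 − 274.7286 = -17.7286
C = P + (C − P) = 37.26 + (-17.7286) = 19.5314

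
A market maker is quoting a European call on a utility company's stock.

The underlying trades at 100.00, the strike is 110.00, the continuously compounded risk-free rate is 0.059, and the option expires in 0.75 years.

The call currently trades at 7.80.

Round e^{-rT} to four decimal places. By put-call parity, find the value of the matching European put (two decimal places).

exp(−rT) = exp(−0.059·0.75) = 0.9567
Put-call parity: C − P = S − K·e^(−rT) = 100 − 110·0.9567 = 100 − 105.2370 = -5.2370
P = C − (C − P) = 7.80 − (-5.2370) = 13.0370

13.04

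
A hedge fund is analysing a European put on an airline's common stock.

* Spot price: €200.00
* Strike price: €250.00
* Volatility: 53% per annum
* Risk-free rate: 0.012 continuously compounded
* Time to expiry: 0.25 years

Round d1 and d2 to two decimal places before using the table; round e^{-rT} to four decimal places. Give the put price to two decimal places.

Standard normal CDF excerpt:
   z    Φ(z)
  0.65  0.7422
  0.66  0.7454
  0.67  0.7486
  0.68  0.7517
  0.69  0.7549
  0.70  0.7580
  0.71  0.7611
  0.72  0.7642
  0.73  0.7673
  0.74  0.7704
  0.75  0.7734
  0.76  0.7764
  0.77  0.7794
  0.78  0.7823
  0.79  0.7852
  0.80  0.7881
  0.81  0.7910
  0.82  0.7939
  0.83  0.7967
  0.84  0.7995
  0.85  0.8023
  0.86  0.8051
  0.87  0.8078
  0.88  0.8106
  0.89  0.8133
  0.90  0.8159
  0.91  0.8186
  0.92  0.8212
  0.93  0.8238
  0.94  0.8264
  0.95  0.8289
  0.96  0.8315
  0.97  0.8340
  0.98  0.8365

σ√T = 0.53·√0.25 = 0.2650
ln(S/K) + (r + σ²/2)T = ln(200/250) + (0.012 + 0.53²/2)·0.25 = -0.2231 + 0.0381 = -0.1850
d₁ = -0.1850 / 0.2650 = -0.6982 ⇒ -0.70
d₂ = d₁ − σ√T = -0.6982 − 0.2650 = -0.9632 ⇒ -0.96
e^(−rT) = e^(−0.012·0.25) = 0.9970
N(−d₂) = N(0.96) = 0.8315;  N(−d₁) = N(0.70) = 0.7580
P = 250·0.9970·0.8315 − 200·0.7580 = 207.2514 − 151.6000 = 55.6514

€55.65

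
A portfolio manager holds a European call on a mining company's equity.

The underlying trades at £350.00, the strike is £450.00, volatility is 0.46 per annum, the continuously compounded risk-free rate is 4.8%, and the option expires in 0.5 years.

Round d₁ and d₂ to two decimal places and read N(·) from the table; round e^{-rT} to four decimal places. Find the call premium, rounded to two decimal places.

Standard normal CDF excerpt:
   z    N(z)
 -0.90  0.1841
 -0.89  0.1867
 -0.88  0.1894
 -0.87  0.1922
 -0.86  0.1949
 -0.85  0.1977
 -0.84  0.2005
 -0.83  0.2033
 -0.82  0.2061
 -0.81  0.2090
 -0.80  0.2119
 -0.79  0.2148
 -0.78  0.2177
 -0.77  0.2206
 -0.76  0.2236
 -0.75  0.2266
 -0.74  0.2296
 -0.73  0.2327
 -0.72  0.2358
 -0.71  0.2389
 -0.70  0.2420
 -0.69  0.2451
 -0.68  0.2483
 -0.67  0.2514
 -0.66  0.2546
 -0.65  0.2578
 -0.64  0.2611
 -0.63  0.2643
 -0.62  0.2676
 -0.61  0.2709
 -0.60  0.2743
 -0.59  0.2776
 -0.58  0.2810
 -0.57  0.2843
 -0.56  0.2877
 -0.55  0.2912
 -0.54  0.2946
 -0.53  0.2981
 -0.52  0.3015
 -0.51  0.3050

σ√T = 0.46 × 0.7071 = 0.3253
ln(S/K) + (r + σ²/2)T = ln(350/450) + (0.048 + 0.46²/2)·0.5 = -0.2513 + 0.0769 = -0.1744
d₁ = -0.1744 / 0.3253 = -0.5362 → -0.54
d₂ = d₁ − σ√T = -0.5362 − 0.3253 = -0.8615 → -0.86
e^(−rT) = e^(−0.048·0.5) = 0.9763
C = 350·N(-0.54) − 450·0.9763·N(-0.86) = 350·0.2946 − 450·0.9763·0.1949 = 103.1100 − 85.6264 = 17.4836

£17.48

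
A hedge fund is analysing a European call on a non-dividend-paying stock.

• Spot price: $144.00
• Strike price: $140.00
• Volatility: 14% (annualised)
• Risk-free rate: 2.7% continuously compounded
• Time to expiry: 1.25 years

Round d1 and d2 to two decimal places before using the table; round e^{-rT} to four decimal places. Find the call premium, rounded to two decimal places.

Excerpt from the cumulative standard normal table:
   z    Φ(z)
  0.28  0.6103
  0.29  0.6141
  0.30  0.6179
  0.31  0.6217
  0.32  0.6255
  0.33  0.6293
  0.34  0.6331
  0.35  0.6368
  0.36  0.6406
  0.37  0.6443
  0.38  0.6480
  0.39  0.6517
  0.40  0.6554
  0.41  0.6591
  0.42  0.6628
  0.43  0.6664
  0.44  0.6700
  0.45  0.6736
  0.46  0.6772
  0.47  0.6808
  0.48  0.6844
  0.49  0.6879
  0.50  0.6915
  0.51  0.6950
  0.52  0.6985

$13.37

σ√T = 0.14 × 1.1180 = 0.1565
ln(S/K) + (r + σ²/2)T = ln(144/140) + (0.027 + 0.14²/2)·1.25 = 0.0282 + 0.0460 = 0.0742
d₁ = 0.0742 / 0.1565 = 0.4739 ⇒ 0.47
d₂ = d₁ − σ√T = 0.4739 − 0.1565 = 0.3173 ⇒ 0.32
e^(−rT) = e^(−0.027·1.25) = 0.9668
N(d₁) = N(0.47) = 0.6808;  N(d₂) = N(0.32) = 0.6255
C = 144·0.6808 − 140·0.9668·0.6255 = 98.0352 − 84.6627 = 13.3725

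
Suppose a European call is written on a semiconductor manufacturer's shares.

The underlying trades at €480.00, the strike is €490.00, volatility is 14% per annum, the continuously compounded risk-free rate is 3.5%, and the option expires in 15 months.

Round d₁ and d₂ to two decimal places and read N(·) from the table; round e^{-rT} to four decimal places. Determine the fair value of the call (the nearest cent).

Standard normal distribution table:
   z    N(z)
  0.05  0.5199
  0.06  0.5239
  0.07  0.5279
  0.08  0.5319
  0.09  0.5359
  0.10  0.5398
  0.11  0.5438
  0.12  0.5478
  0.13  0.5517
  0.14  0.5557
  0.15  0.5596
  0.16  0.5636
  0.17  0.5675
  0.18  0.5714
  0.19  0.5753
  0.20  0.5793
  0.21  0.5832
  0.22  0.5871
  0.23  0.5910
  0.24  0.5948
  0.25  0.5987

€36.08

σ√T = 0.14·√1.25 = 0.1565
d₁ = [ln(480/490) + (0.035 + 0.14²/2)·1.25] / 0.1565 = [-0.0206 + 0.0560] / 0.1565 = 0.2260 ≈ 0.23
d₂ = d₁ − σ√T = 0.2260 − 0.1565 = 0.0695 ≈ 0.07
exp(−rT) = exp(−0.035·1.25) = 0.9572
N(d₁) = N(0.23) = 0.5910;  N(d₂) = N(0.07) = 0.5279
C = 480·0.5910 − 490·0.9572·0.5279 = 283.6800 − 247.5999 = 36.0801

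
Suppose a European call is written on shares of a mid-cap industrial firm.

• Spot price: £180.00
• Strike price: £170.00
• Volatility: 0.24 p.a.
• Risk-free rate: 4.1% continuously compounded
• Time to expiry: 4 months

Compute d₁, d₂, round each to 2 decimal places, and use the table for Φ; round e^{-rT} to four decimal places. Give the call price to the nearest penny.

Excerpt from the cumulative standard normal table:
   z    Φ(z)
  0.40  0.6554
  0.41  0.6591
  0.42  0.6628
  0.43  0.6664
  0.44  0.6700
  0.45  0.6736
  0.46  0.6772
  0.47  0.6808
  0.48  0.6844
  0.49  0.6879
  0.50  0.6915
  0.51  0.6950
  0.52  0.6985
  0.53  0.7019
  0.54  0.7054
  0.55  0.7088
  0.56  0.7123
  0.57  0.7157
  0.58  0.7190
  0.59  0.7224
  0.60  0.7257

σ√T = 0.24·√0.3333 = 0.1386
d₁ = [ln(180/170) + (0.041 + 0.24²/2)·0.3333] / 0.1386 = [0.0572 + 0.0233] / 0.1386 = 0.5804 which rounds to 0.58
d₂ = d₁ − σ√T = 0.5804 − 0.1386 = 0.4419 which rounds to 0.44
e^(−rT) = e^(−0.041·0.3333) = 0.9864
N(d₁) = N(0.58) = 0.7190;  N(d₂) = N(0.44) = 0.6700
C = 180·0.7190 − 170·0.9864·0.6700 = 129.4200 − 112.3510 = 17.0690

£17.07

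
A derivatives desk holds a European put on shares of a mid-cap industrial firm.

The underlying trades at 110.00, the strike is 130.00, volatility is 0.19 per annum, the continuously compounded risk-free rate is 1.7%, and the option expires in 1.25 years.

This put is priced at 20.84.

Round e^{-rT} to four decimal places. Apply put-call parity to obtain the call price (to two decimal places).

e^(−rT) = e^(−0.017·1.25) = 0.9790
Put-call parity: C − P = S − K·e^(−rT) = 110 − 130·0.9790 = 110 − 127.2700 = -17.2700
C = P + (C − P) = 20.84 + (-17.2700) = 3.5700

3.57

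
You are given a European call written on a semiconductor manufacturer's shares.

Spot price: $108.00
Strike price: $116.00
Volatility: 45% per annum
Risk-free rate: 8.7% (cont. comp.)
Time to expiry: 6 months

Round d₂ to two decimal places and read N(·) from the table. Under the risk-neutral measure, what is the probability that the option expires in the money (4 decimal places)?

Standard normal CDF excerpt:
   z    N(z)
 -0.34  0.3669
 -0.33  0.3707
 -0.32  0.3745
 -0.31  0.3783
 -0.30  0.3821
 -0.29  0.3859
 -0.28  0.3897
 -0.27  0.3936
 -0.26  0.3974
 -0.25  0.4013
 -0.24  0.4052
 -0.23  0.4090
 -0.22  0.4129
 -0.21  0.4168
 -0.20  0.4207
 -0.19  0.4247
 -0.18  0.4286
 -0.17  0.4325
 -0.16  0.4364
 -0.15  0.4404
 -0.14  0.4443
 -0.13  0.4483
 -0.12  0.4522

0.4013

T = 0.5;  σ√T = 0.3182
d₁ = [ln(108/116) + (0.087 + ½·0.45²)·0.5] / (σ√T) = (-0.0715 + 0.0941) / 0.3182 = 0.0712 ⇒ 0.07
d₂ = 0.0712 − 0.3182 = -0.2470 ⇒ -0.25
Pr(exercise) under Q = N(d₂) = 0.4013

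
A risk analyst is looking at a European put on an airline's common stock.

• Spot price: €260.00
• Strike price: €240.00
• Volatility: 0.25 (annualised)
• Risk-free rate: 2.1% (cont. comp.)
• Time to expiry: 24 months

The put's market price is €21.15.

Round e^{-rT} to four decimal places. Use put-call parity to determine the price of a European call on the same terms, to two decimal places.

€51.01

e^(−rT) = e^(−0.021·2) = 0.9589
Put-call parity: C − P = S − K·e^(−rT) = 260 − 240·0.9589 = 260 − 230.1360 = 29.8640
C = P + (C − P) = 21.15 + (29.8640) = 51.0140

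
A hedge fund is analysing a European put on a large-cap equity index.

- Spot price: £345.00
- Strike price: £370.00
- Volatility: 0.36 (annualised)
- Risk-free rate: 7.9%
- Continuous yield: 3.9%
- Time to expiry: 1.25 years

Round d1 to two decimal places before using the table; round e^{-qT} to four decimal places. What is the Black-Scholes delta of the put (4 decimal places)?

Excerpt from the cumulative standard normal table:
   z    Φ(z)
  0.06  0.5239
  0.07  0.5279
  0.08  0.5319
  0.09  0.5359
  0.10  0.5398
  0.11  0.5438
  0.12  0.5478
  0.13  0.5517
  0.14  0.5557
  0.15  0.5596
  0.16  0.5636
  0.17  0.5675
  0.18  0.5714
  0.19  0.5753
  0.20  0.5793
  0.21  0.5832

σ√T = 0.36 × 1.1180 = 0.4025
d₁ = [ln(345/370) + (0.079 − 0.039 + 0.36²/2)·1.25] / 0.4025 = [-0.0700 + 0.1310] / 0.4025 = 0.1517 ≈ 0.15
N(d₁) = N(0.15) = 0.5596
Δ_put = exp(−qT)·(N(d₁) − 1) = 0.9524·(0.5596 − 1) = -0.4194

-0.4194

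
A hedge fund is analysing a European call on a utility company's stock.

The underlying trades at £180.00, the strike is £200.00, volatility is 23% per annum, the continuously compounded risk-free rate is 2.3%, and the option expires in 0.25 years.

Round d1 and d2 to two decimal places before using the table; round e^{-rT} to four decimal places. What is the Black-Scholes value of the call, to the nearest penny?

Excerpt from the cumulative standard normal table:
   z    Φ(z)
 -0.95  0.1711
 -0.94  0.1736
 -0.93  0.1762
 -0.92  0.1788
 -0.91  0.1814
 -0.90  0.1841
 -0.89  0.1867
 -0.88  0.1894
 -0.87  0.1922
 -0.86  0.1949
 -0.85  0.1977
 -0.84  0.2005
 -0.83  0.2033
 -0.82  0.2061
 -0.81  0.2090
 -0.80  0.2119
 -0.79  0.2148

σ√T = 0.23 × 0.5000 = 0.1150
d₁ = [ln(180/200) + (0.023 + 0.23²/2)·0.25] / 0.1150 = [-0.1054 + 0.0124] / 0.1150 = -0.8087 ⇒ -0.81
d₂ = d₁ − σ√T = -0.8087 − 0.1150 = -0.9237 ⇒ -0.92
e^(−rT) = e^(−0.023·0.25) = 0.9943
C = 180·N(-0.81) − 200·0.9943·N(-0.92) = 180·0.2090 − 200·0.9943·0.1788 = 37.6200 − 35.5562 = 2.0638

£2.06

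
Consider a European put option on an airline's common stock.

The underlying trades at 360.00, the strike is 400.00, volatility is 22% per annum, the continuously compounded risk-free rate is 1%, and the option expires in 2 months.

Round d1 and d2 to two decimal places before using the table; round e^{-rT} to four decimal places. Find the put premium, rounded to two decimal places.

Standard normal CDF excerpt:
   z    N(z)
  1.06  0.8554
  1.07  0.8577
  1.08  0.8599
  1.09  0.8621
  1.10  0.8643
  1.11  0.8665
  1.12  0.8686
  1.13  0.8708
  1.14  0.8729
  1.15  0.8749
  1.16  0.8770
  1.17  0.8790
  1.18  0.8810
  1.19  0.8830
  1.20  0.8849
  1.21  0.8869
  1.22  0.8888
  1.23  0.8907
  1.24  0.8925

σ√T = 0.22·√0.1667 = 0.0898
d₁ = [ln(360/400) + (0.01 + ½·0.22²)·0.1667] / (σ√T) = (-0.1054 + 0.0057) / 0.0898 = -1.1096 ≈ -1.11
d₂ = -1.1096 − 0.0898 = -1.1994 ≈ -1.20
exp(−rT) = exp(−0.01·0.1667) = 0.9983
N(−d₂) = N(1.20) = 0.8849;  N(−d₁) = N(1.11) = 0.8665
P = 400·0.9983·0.8849 − 360·0.8665 = 353.3583 − 311.9400 = 41.4183

41.42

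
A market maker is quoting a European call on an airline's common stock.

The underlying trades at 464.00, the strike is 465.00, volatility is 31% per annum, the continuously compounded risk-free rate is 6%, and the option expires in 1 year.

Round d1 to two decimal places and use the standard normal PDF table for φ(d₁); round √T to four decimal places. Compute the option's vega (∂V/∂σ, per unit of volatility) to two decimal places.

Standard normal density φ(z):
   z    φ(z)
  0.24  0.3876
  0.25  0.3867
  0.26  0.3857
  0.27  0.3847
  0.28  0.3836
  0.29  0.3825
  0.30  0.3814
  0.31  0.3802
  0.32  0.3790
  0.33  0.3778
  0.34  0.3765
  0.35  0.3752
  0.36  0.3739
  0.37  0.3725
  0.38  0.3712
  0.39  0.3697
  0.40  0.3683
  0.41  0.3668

174.70

T = 1;  σ√T = 0.3100
d₁ = [ln(464/465) + (0.06 + 0.31²/2)·1] / 0.3100 = [-0.0022 + 0.1081] / 0.3100 = 0.3416 which rounds to 0.34
√T = √1 = 1.0000
φ(d₁) = φ(0.34) = 0.3765
vega = S·φ(d₁)·√T = 464·0.3765·1.0000 = 174.6960
(Vega is the same for a European call and put with the same parameters.)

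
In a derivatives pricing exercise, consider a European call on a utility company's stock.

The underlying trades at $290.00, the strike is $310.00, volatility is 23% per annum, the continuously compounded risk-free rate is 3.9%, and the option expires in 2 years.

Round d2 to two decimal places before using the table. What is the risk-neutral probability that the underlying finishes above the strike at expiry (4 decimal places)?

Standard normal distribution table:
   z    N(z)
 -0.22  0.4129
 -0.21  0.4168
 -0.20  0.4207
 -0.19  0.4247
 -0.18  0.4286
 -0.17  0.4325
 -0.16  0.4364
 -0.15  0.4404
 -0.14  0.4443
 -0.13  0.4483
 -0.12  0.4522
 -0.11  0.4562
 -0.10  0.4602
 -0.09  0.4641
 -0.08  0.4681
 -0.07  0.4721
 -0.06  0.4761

0.4483

T = 2;  σ√T = 0.3253
ln(S/K) + (r + σ²/2)T = ln(290/310) + (0.039 + 0.23²/2)·2 = -0.0667 + 0.1309 = 0.0642
d₁ = 0.0642 / 0.3253 = 0.1974 ⇒ 0.20
d₂ = d₁ − σ√T = 0.1974 − 0.3253 = -0.1279 ⇒ -0.13
Pr(exercise) under Q = N(d₂) = 0.4483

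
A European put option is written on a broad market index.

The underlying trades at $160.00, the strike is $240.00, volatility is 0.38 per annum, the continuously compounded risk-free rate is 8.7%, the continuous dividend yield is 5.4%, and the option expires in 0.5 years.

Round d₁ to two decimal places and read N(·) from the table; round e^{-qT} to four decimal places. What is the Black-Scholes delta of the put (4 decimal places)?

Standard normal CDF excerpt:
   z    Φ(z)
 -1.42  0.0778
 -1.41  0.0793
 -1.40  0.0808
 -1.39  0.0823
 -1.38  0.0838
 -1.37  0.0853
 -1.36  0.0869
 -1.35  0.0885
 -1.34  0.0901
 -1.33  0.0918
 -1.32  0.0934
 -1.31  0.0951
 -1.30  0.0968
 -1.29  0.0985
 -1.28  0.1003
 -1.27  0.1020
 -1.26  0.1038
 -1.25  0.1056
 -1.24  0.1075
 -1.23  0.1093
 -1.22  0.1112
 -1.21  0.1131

-0.8808

σ√T = 0.38·√0.5 = 0.2687
d₁ = [ln(160/240) + (0.087 − 0.054 + 0.38²/2)·0.5] / 0.2687 = [-0.4055 + 0.0526] / 0.2687 = -1.3132 which rounds to -1.31
N(d₁) = N(-1.31) = 0.0951
Δ_put = e^(−qT)·(N(d₁) − 1) = 0.9734·(0.0951 − 1) = -0.8808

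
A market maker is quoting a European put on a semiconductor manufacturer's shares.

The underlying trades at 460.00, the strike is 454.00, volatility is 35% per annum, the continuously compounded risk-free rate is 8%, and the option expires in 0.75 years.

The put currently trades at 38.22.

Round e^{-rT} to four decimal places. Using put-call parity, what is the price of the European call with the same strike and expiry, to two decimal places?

exp(−rT) = exp(−0.08·0.75) = 0.9418
Put-call parity: C − P = S − K·e^(−rT) = 460 − 454·0.9418 = 460 − 427.5772 = 32.4228
C = P + (C − P) = 38.22 + (32.4228) = 70.6428

70.64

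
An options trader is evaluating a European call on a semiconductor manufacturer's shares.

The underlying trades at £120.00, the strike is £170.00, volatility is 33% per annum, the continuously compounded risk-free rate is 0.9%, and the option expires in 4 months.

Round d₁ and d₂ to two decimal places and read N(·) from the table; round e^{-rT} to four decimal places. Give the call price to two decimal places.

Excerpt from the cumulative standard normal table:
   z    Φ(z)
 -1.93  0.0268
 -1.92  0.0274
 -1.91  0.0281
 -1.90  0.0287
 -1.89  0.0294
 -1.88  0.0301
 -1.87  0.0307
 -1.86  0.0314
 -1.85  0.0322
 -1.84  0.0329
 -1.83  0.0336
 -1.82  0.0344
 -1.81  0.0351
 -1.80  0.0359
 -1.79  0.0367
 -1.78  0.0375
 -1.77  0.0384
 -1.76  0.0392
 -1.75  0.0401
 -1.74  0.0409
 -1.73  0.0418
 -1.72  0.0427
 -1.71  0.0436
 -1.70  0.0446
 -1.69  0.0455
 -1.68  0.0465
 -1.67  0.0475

σ√T = 0.33·√0.3333 = 0.1905
d₁ = [ln(120/170) + (0.009 + 0.33²/2)·0.3333] / 0.1905 = [-0.3483 + 0.0212] / 0.1905 = -1.7171 ≈ -1.72
d₂ = d₁ − σ√T = -1.7171 − 0.1905 = -1.9077 ≈ -1.91
exp(−rT) = exp(−0.009·0.3333) = 0.9970
N(d₁) = N(-1.72) = 0.0427;  N(d₂) = N(-1.91) = 0.0281
C = 120·0.0427 − 170·0.9970·0.0281 = 5.1240 − 4.7627 = 0.3613

£0.36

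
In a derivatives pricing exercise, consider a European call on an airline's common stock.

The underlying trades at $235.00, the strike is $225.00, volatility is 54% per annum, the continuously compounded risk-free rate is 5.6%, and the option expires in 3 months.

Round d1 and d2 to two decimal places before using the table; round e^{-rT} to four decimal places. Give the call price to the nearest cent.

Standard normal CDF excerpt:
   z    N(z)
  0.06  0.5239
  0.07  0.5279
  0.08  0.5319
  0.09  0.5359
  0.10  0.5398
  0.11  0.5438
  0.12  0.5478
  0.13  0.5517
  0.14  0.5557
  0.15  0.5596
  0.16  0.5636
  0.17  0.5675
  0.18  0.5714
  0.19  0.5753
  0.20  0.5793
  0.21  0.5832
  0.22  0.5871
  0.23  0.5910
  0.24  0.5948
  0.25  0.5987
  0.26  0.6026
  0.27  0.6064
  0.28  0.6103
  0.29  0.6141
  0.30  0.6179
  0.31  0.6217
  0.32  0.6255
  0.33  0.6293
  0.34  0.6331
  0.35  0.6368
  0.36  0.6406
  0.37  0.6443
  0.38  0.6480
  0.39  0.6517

$31.63

σ√T = 0.54·√0.25 = 0.2700
d₁ = [ln(235/225) + (0.056 + 0.54²/2)·0.25] / 0.2700 = [0.0435 + 0.0505] / 0.2700 = 0.3479 ⇒ 0.35
d₂ = d₁ − σ√T = 0.3479 − 0.2700 = 0.0779 ⇒ 0.08
exp(−rT) = exp(−0.056·0.25) = 0.9861
N(d₁) = N(0.35) = 0.6368;  N(d₂) = N(0.08) = 0.5319
C = 235·0.6368 − 225·0.9861·0.5319 = 149.6480 − 118.0140 = 31.6340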